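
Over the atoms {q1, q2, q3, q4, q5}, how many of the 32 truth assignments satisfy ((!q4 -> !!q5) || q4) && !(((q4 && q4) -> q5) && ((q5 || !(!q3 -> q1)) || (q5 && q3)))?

8

Initial set: {(((!q4 -> !!q5) || q4) && !(((q4 && q4) -> q5) && ((q5 || !(!q3 -> q1)) || (q5 && q3))))}.
(((!q4 -> !!q5) || q4) && !(((q4 && q4) -> q5) && ((q5 || !(!q3 -> q1)) || (q5 && q3)))): α-rule — add ((!q4 -> !!q5) || q4), !(((q4 && q4) -> q5) && ((q5 || !(!q3 -> q1)) || (q5 && q3))).
((!q4 -> !!q5) || q4): β-rule — branch into (!q4 -> !!q5)  //  q4.
  branch 1 (add (!q4 -> !!q5)):
    !(((q4 && q4) -> q5) && ((q5 || !(!q3 -> q1)) || (q5 && q3))): β-rule — branch into !((q4 && q4) -> q5)  //  !((q5 || !(!q3 -> q1)) || (q5 && q3)).
      branch 1.1 (add !((q4 && q4) -> q5)):
        !((q4 && q4) -> q5): α-rule — add (q4 && q4), !q5.
        (q4 && q4): α-rule — add q4, q4.
        (!q4 -> !!q5): β-rule — branch into !!q4  //  !!q5.
          branch 1.1.1 (add !!q4):
            ○ open, literals {q4=true, q5=false}.
          branch 1.1.2 (add !!q5):
            !!q5: drop double negation, giving q5.
            × closes — contains both q5 and !q5.
      branch 1.2 (add !((q5 || !(!q3 -> q1)) || (q5 && q3))):
        !((q5 || !(!q3 -> q1)) || (q5 && q3)): α-rule — add !(q5 || !(!q3 -> q1)), !(q5 && q3).
        !(q5 || !(!q3 -> q1)): α-rule — add !q5, !!(!q3 -> q1).
        (!q4 -> !!q5): β-rule — branch into !!q4  //  !!q5.
          branch 1.2.1 (add !!q4):
            !(q5 && q3): β-rule — branch into !q5  //  !q3.
              branch 1.2.1.1 (add !q5):
                !!(!q3 -> q1): β-rule — branch into !!q3  //  q1.
                  branch 1.2.1.1.1 (add !!q3):
                    ○ open, literals {q3=true, q4=true, q5=false}.
                  branch 1.2.1.1.2 (add q1):
                    ○ open, literals {q1=true, q4=true, q5=false}.
              branch 1.2.1.2 (add !q3):
                !!(!q3 -> q1): β-rule — branch into !!q3  //  q1.
                  branch 1.2.1.2.1 (add !!q3):
                    × closes — contains both q3 and !q3.
                  branch 1.2.1.2.2 (add q1):
                    ○ open, literals {q1=true, q3=false, q4=true, q5=false}.
          branch 1.2.2 (add !!q5):
            !!q5: drop double negation, giving q5.
            × closes — contains both q5 and !q5.
  branch 2 (add q4):
    !(((q4 && q4) -> q5) && ((q5 || !(!q3 -> q1)) || (q5 && q3))): β-rule — branch into !((q4 && q4) -> q5)  //  !((q5 || !(!q3 -> q1)) || (q5 && q3)).
      branch 2.1 (add !((q4 && q4) -> q5)):
        !((q4 && q4) -> q5): α-rule — add (q4 && q4), !q5.
        (q4 && q4): α-rule — add q4, q4.
        ○ open, literals {q4=true, q5=false}.
      branch 2.2 (add !((q5 || !(!q3 -> q1)) || (q5 && q3))):
        !((q5 || !(!q3 -> q1)) || (q5 && q3)): α-rule — add !(q5 || !(!q3 -> q1)), !(q5 && q3).
        !(q5 || !(!q3 -> q1)): α-rule — add !q5, !!(!q3 -> q1).
        !(q5 && q3): β-rule — branch into !q5  //  !q3.
          branch 2.2.1 (add !q5):
            !!(!q3 -> q1): β-rule — branch into !!q3  //  q1.
              branch 2.2.1.1 (add !!q3):
                ○ open, literals {q3=true, q4=true, q5=false}.
              branch 2.2.1.2 (add q1):
                ○ open, literals {q1=true, q4=true, q5=false}.
          branch 2.2.2 (add !q3):
            !!(!q3 -> q1): β-rule — branch into !!q3  //  q1.
              branch 2.2.2.1 (add !!q3):
                × closes — contains both q3 and !q3.
              branch 2.2.2.2 (add q1):
                ○ open, literals {q1=true, q3=false, q4=true, q5=false}.
4 branches closed, 8 open.
Each open branch fixes some atoms; the unmentioned ones are free. Counting distinct full assignments: branch {q4=true, q5=false} (q1, q2, q3) contributes 8 new; branch {q3=true, q4=true, q5=false} (q1, q2) contributes 0 new; branch {q1=true, q4=true, q5=false} (q2, q3) contributes 0 new; branch {q1=true, q3=false, q4=true, q5=false} (q2) contributes 0 new; branch {q4=true, q5=false} (q1, q2, q3) contributes 0 new; branch {q3=true, q4=true, q5=false} (q1, q2) contributes 0 new; branch {q1=true, q4=true, q5=false} (q2, q3) contributes 0 new; branch {q1=true, q3=false, q4=true, q5=false} (q2) contributes 0 new. Total: 8.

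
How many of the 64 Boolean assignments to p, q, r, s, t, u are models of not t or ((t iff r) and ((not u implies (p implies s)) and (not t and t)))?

Initial set: {(not t or ((t iff r) and ((not u implies (p implies s)) and (not t and t))))}.
(not t or ((t iff r) and ((not u implies (p implies s)) and (not t and t)))): β-rule — branch into not t  //  ((t iff r) and ((not u implies (p implies s)) and (not t and t))).
  branch 1 (add not t):
    ○ open, literals {t=0}.
  branch 2 (add ((t iff r) and ((not u implies (p implies s)) and (not t and t)))):
    ((t iff r) and ((not u implies (p implies s)) and (not t and t))): α-rule — add (t iff r), ((not u implies (p implies s)) and (not t and t)).
    ((not u implies (p implies s)) and (not t and t)): α-rule — add (not u implies (p implies s)), (not t and t).
    (not t and t): α-rule — add not t, t.
    × closes — contains both t and not t.
1 branch closed, 1 open.
Each open branch fixes some atoms; the unmentioned ones are free. Counting distinct full assignments: branch {t=0} (p, q, r, s, u) contributes 32 new. Total: 32.

32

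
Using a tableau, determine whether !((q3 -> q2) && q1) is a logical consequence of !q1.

Yes

Initial set: {!q1; !!((q3 -> q2) && q1)}.
!!((q3 -> q2) && q1): α-rule — add (q3 -> q2), q1.
× closes — contains both q1 and !q1.
All 1 branch closes.
Every branch closed, so the premises entail the conclusion.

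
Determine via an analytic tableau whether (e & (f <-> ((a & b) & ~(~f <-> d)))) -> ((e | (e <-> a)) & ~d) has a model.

Satisfiable

Initial set: {T ((e & (f <-> ((a & b) & ~(~f <-> d)))) -> ((e | (e <-> a)) & ~d))}.
T ((e & (f <-> ((a & b) & ~(~f <-> d)))) -> ((e | (e <-> a)) & ~d)): β-rule — branch into F (e & (f <-> ((a & b) & ~(~f <-> d))))  //  T ((e | (e <-> a)) & ~d).
  branch 1 (add F (e & (f <-> ((a & b) & ~(~f <-> d))))):
    F (e & (f <-> ((a & b) & ~(~f <-> d)))): β-rule — branch into F e  //  F (f <-> ((a & b) & ~(~f <-> d))).
      branch 1.1 (add F e):
        ○ open, literals {e=F}.
      branch 1.2 (add F (f <-> ((a & b) & ~(~f <-> d)))):
        F (f <-> ((a & b) & ~(~f <-> d))): β-rule — branch into T f, F ((a & b) & ~(~f <-> d))  //  F f, T ((a & b) & ~(~f <-> d)).
          branch 1.2.1 (add T f, F ((a & b) & ~(~f <-> d))):
            F ((a & b) & ~(~f <-> d)): β-rule — branch into F (a & b)  //  F ~(~f <-> d).
              branch 1.2.1.1 (add F (a & b)):
                F (a & b): β-rule — branch into F a  //  F b.
                  branch 1.2.1.1.1 (add F a):
                    ○ open, literals {a=F, f=T}.
                  branch 1.2.1.1.2 (add F b):
                    ○ open, literals {b=F, f=T}.
              branch 1.2.1.2 (add F ~(~f <-> d)):
                F ~(~f <-> d): β-rule — branch into T ~f, T d  //  F ~f, F d.
                  branch 1.2.1.2.1 (add T ~f, T d):
                    × closes — contains both f and ~f.
                  branch 1.2.1.2.2 (add F ~f, F d):
                    ○ open, literals {d=F, f=T}.
          branch 1.2.2 (add F f, T ((a & b) & ~(~f <-> d))):
            T ((a & b) & ~(~f <-> d)): α-rule — add T (a & b), T ~(~f <-> d).
            T (a & b): α-rule — add T a, T b.
            T ~(~f <-> d): β-rule — branch into T ~f, F d  //  F ~f, T d.
              branch 1.2.2.1 (add T ~f, F d):
                ○ open, literals {a=T, b=T, d=F, f=F}.
              branch 1.2.2.2 (add F ~f, T d):
                × closes — contains both f and ~f.
  branch 2 (add T ((e | (e <-> a)) & ~d)):
    T ((e | (e <-> a)) & ~d): α-rule — add T (e | (e <-> a)), T ~d.
    T (e | (e <-> a)): β-rule — branch into T e  //  T (e <-> a).
      branch 2.1 (add T e):
        ○ open, literals {d=F, e=T}.
      branch 2.2 (add T (e <-> a)):
        T (e <-> a): β-rule — branch into T e, T a  //  F e, F a.
          branch 2.2.1 (add T e, T a):
            ○ open, literals {a=T, d=F, e=T}.
          branch 2.2.2 (add F e, F a):
            ○ open, literals {a=F, d=F, e=F}.
2 branches closed, 8 open.
An open branch gives a satisfying assignment: e=F.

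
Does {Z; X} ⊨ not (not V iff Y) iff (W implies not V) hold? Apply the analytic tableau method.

No

Initial set: {T Z; T X; F (not (not V iff Y) iff (W implies not V))}.
F (not (not V iff Y) iff (W implies not V)): β-rule — branch into T not (not V iff Y), F (W implies not V)  //  F not (not V iff Y), T (W implies not V).
  branch 1 (add T not (not V iff Y), F (W implies not V)):
    F (W implies not V): α-rule — add T W, F not V.
    T not (not V iff Y): β-rule — branch into T not V, F Y  //  F not V, T Y.
      branch 1.1 (add T not V, F Y):
        × closes — contains both V and not V.
      branch 1.2 (add F not V, T Y):
        ○ open, literals {V=1, W=1, X=1, Y=1, Z=1}.
  branch 2 (add F not (not V iff Y), T (W implies not V)):
    F not (not V iff Y): β-rule — branch into T not V, T Y  //  F not V, F Y.
      branch 2.1 (add T not V, T Y):
        T (W implies not V): β-rule — branch into F W  //  T not V.
          branch 2.1.1 (add F W):
            ○ open, literals {V=0, W=0, X=1, Y=1, Z=1}.
          branch 2.1.2 (add T not V):
            ○ open, literals {V=0, X=1, Y=1, Z=1}.
      branch 2.2 (add F not V, F Y):
        T (W implies not V): β-rule — branch into F W  //  T not V.
          branch 2.2.1 (add F W):
            ○ open, literals {V=1, W=0, X=1, Y=0, Z=1}.
          branch 2.2.2 (add T not V):
            × closes — contains both V and not V.
2 branches closed, 4 open.
An open branch gives a countermodel: V=1, W=1, X=1, Y=1, Z=1 (unmentioned atoms arbitrary); the premises hold there but the conclusion fails.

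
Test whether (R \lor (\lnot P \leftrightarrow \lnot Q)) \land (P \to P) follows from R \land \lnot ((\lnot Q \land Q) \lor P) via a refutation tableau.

Initial set: {T (R \land \lnot ((\lnot Q \land Q) \lor P)); F ((R \lor (\lnot P \leftrightarrow \lnot Q)) \land (P \to P))}.
T (R \land \lnot ((\lnot Q \land Q) \lor P)): α-rule — add T R, T \lnot ((\lnot Q \land Q) \lor P).
T \lnot ((\lnot Q \land Q) \lor P): α-rule — add F (\lnot Q \land Q), F P.
F ((R \lor (\lnot P \leftrightarrow \lnot Q)) \land (P \to P)): β-rule — branch into F (R \lor (\lnot P \leftrightarrow \lnot Q))  //  F (P \to P).
  branch 1 (add F (R \lor (\lnot P \leftrightarrow \lnot Q))):
    F (R \lor (\lnot P \leftrightarrow \lnot Q)): α-rule — add F R, F (\lnot P \leftrightarrow \lnot Q).
    × closes — contains both R and \lnot R.
  branch 2 (add F (P \to P)):
    F (P \to P): α-rule — add T P, F P.
    × closes — contains both P and \lnot P.
All 2 branches close.
Every branch closed, so the premises entail the conclusion.

Yes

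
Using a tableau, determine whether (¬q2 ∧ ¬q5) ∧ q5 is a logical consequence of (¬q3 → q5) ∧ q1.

No

Initial set: {((¬q3 → q5) ∧ q1); ¬((¬q2 ∧ ¬q5) ∧ q5)}.
((¬q3 → q5) ∧ q1): α-rule — add (¬q3 → q5), q1.
¬((¬q2 ∧ ¬q5) ∧ q5): β-rule — branch into ¬(¬q2 ∧ ¬q5)  //  ¬q5.
  branch 1 (add ¬(¬q2 ∧ ¬q5)):
    (¬q3 → q5): β-rule — branch into ¬¬q3  //  q5.
      branch 1.1 (add ¬¬q3):
        ¬(¬q2 ∧ ¬q5): β-rule — branch into ¬¬q2  //  ¬¬q5.
          branch 1.1.1 (add ¬¬q2):
            ○ open, literals {q1=T, q2=T, q3=T}.
          branch 1.1.2 (add ¬¬q5):
            ○ open, literals {q1=T, q3=T, q5=T}.
      branch 1.2 (add q5):
        ¬(¬q2 ∧ ¬q5): β-rule — branch into ¬¬q2  //  ¬¬q5.
          branch 1.2.1 (add ¬¬q2):
            ○ open, literals {q1=T, q2=T, q5=T}.
          branch 1.2.2 (add ¬¬q5):
            ○ open, literals {q1=T, q5=T}.
  branch 2 (add ¬q5):
    (¬q3 → q5): β-rule — branch into ¬¬q3  //  q5.
      branch 2.1 (add ¬¬q3):
        ○ open, literals {q1=T, q3=T, q5=F}.
      branch 2.2 (add q5):
        × closes — contains both q5 and ¬q5.
1 branch closed, 5 open.
An open branch gives a countermodel: q1=T, q2=T, q3=T (unmentioned atoms arbitrary); the premises hold there but the conclusion fails.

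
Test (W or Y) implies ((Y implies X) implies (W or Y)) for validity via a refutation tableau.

Assume the negation and expand:
Initial set: {F ((W or Y) implies ((Y implies X) implies (W or Y)))}.
F ((W or Y) implies ((Y implies X) implies (W or Y))): α-rule — add T (W or Y), F ((Y implies X) implies (W or Y)).
F ((Y implies X) implies (W or Y)): α-rule — add T (Y implies X), F (W or Y).
F (W or Y): α-rule — add F W, F Y.
T (W or Y): β-rule — branch into T W  //  T Y.
  branch 1 (add T W):
    × closes — contains both W and not W.
  branch 2 (add T Y):
    × closes — contains both Y and not Y.
All 2 branches close.
Every branch closed, so the negation is unsatisfiable and the formula is valid.

Valid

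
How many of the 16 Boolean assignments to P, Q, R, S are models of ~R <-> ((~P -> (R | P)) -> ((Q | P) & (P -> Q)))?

Initial set: {(~R <-> ((~P -> (R | P)) -> ((Q | P) & (P -> Q))))}.
(~R <-> ((~P -> (R | P)) -> ((Q | P) & (P -> Q)))): β-rule — branch into ~R, ((~P -> (R | P)) -> ((Q | P) & (P -> Q)))  //  ~~R, ~((~P -> (R | P)) -> ((Q | P) & (P -> Q))).
  branch 1 (add ~R, ((~P -> (R | P)) -> ((Q | P) & (P -> Q)))):
    ((~P -> (R | P)) -> ((Q | P) & (P -> Q))): β-rule — branch into ~(~P -> (R | P))  //  ((Q | P) & (P -> Q)).
      branch 1.1 (add ~(~P -> (R | P))):
        ~(~P -> (R | P)): α-rule — add ~P, ~(R | P).
        ~(R | P): α-rule — add ~R, ~P.
        ○ open, literals {P=F, R=F}.
      branch 1.2 (add ((Q | P) & (P -> Q))):
        ((Q | P) & (P -> Q)): α-rule — add (Q | P), (P -> Q).
        (Q | P): β-rule — branch into Q  //  P.
          branch 1.2.1 (add Q):
            (P -> Q): β-rule — branch into ~P  //  Q.
              branch 1.2.1.1 (add ~P):
                ○ open, literals {P=F, Q=T, R=F}.
              branch 1.2.1.2 (add Q):
                ○ open, literals {Q=T, R=F}.
          branch 1.2.2 (add P):
            (P -> Q): β-rule — branch into ~P  //  Q.
              branch 1.2.2.1 (add ~P):
                × closes — contains both P and ~P.
              branch 1.2.2.2 (add Q):
                ○ open, literals {P=T, Q=T, R=F}.
  branch 2 (add ~~R, ~((~P -> (R | P)) -> ((Q | P) & (P -> Q)))):
    ~((~P -> (R | P)) -> ((Q | P) & (P -> Q))): α-rule — add (~P -> (R | P)), ~((Q | P) & (P -> Q)).
    (~P -> (R | P)): β-rule — branch into ~~P  //  (R | P).
      branch 2.1 (add ~~P):
        ~((Q | P) & (P -> Q)): β-rule — branch into ~(Q | P)  //  ~(P -> Q).
          branch 2.1.1 (add ~(Q | P)):
            ~(Q | P): α-rule — add ~Q, ~P.
            × closes — contains both P and ~P.
          branch 2.1.2 (add ~(P -> Q)):
            ~(P -> Q): α-rule — add P, ~Q.
            ○ open, literals {P=T, Q=F, R=T}.
      branch 2.2 (add (R | P)):
        ~((Q | P) & (P -> Q)): β-rule — branch into ~(Q | P)  //  ~(P -> Q).
          branch 2.2.1 (add ~(Q | P)):
            ~(Q | P): α-rule — add ~Q, ~P.
            (R | P): β-rule — branch into R  //  P.
              branch 2.2.1.1 (add R):
                ○ open, literals {P=F, Q=F, R=T}.
              branch 2.2.1.2 (add P):
                × closes — contains both P and ~P.
          branch 2.2.2 (add ~(P -> Q)):
            ~(P -> Q): α-rule — add P, ~Q.
            (R | P): β-rule — branch into R  //  P.
              branch 2.2.2.1 (add R):
                ○ open, literals {P=T, Q=F, R=T}.
              branch 2.2.2.2 (add P):
                ○ open, literals {P=T, Q=F, R=T}.
3 branches closed, 8 open.
Each open branch fixes some atoms; the unmentioned ones are free. Counting distinct full assignments: branch {P=F, R=F} (Q, S) contributes 4 new; branch {P=F, Q=T, R=F} (S) contributes 0 new; branch {Q=T, R=F} (P, S) contributes 2 new; branch {P=T, Q=T, R=F} (S) contributes 0 new; branch {P=T, Q=F, R=T} (S) contributes 2 new; branch {P=F, Q=F, R=T} (S) contributes 2 new; branch {P=T, Q=F, R=T} (S) contributes 0 new; branch {P=T, Q=F, R=T} (S) contributes 0 new. Total: 10.

10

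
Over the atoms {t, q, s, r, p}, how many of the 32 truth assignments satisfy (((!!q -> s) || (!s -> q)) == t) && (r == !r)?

0

Initial set: {((((!!q -> s) || (!s -> q)) == t) && (r == !r))}.
((((!!q -> s) || (!s -> q)) == t) && (r == !r)): α-rule — add (((!!q -> s) || (!s -> q)) == t), (r == !r).
(((!!q -> s) || (!s -> q)) == t): β-rule — branch into ((!!q -> s) || (!s -> q)), t  //  !((!!q -> s) || (!s -> q)), !t.
  branch 1 (add ((!!q -> s) || (!s -> q)), t):
    (r == !r): β-rule — branch into r, !r  //  !r, !!r.
      branch 1.1 (add r, !r):
        × closes — contains both r and !r.
      branch 1.2 (add !r, !!r):
        × closes — contains both r and !r.
  branch 2 (add !((!!q -> s) || (!s -> q)), !t):
    !((!!q -> s) || (!s -> q)): α-rule — add !(!!q -> s), !(!s -> q).
    !(!!q -> s): α-rule — add !!q, !s.
    !(!s -> q): α-rule — add !s, !q.
    !!q: drop double negation, giving q.
    × closes — contains both q and !q.
All 3 branches close.
No open branches: the formula has 0 satisfying assignments.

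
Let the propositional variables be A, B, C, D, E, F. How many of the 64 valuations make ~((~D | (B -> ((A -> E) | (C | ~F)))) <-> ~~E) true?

31

Initial set: {~((~D | (B -> ((A -> E) | (C | ~F)))) <-> ~~E)}.
~((~D | (B -> ((A -> E) | (C | ~F)))) <-> ~~E): β-rule — branch into (~D | (B -> ((A -> E) | (C | ~F)))), ~~~E  //  ~(~D | (B -> ((A -> E) | (C | ~F)))), ~~E.
  branch 1 (add (~D | (B -> ((A -> E) | (C | ~F)))), ~~~E):
    ~~~E: drop double negation, giving ~E.
    (~D | (B -> ((A -> E) | (C | ~F)))): β-rule — branch into ~D  //  (B -> ((A -> E) | (C | ~F))).
      branch 1.1 (add ~D):
        ○ open, literals {D=false, E=false}.
      branch 1.2 (add (B -> ((A -> E) | (C | ~F)))):
        (B -> ((A -> E) | (C | ~F))): β-rule — branch into ~B  //  ((A -> E) | (C | ~F)).
          branch 1.2.1 (add ~B):
            ○ open, literals {B=false, E=false}.
          branch 1.2.2 (add ((A -> E) | (C | ~F))):
            ((A -> E) | (C | ~F)): β-rule — branch into (A -> E)  //  (C | ~F).
              branch 1.2.2.1 (add (A -> E)):
                (A -> E): β-rule — branch into ~A  //  E.
                  branch 1.2.2.1.1 (add ~A):
                    ○ open, literals {A=false, E=false}.
                  branch 1.2.2.1.2 (add E):
                    × closes — contains both E and ~E.
              branch 1.2.2.2 (add (C | ~F)):
                (C | ~F): β-rule — branch into C  //  ~F.
                  branch 1.2.2.2.1 (add C):
                    ○ open, literals {C=true, E=false}.
                  branch 1.2.2.2.2 (add ~F):
                    ○ open, literals {E=false, F=false}.
  branch 2 (add ~(~D | (B -> ((A -> E) | (C | ~F)))), ~~E):
    ~(~D | (B -> ((A -> E) | (C | ~F)))): α-rule — add ~~D, ~(B -> ((A -> E) | (C | ~F))).
    ~~E: drop double negation, giving E.
    ~(B -> ((A -> E) | (C | ~F))): α-rule — add B, ~((A -> E) | (C | ~F)).
    ~((A -> E) | (C | ~F)): α-rule — add ~(A -> E), ~(C | ~F).
    ~(A -> E): α-rule — add A, ~E.
    × closes — contains both E and ~E.
2 branches closed, 5 open.
Each open branch fixes some atoms; the unmentioned ones are free. Counting distinct full assignments: branch {D=false, E=false} (A, B, C, F) contributes 16 new; branch {B=false, E=false} (A, C, D, F) contributes 8 new; branch {A=false, E=false} (B, C, D, F) contributes 4 new; branch {C=true, E=false} (A, B, D, F) contributes 2 new; branch {E=false, F=false} (A, B, C, D) contributes 1 new. Total: 31.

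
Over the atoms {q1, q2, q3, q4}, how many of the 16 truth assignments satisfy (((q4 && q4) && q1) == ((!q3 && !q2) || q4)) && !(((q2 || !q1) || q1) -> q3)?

Initial set: {T ((((q4 && q4) && q1) == ((!q3 && !q2) || q4)) && !(((q2 || !q1) || q1) -> q3))}.
T ((((q4 && q4) && q1) == ((!q3 && !q2) || q4)) && !(((q2 || !q1) || q1) -> q3)): α-rule — add T (((q4 && q4) && q1) == ((!q3 && !q2) || q4)), T !(((q2 || !q1) || q1) -> q3).
T !(((q2 || !q1) || q1) -> q3): α-rule — add T ((q2 || !q1) || q1), F q3.
T (((q4 && q4) && q1) == ((!q3 && !q2) || q4)): β-rule — branch into T ((q4 && q4) && q1), T ((!q3 && !q2) || q4)  //  F ((q4 && q4) && q1), F ((!q3 && !q2) || q4).
  branch 1 (add T ((q4 && q4) && q1), T ((!q3 && !q2) || q4)):
    T ((q4 && q4) && q1): α-rule — add T (q4 && q4), T q1.
    T (q4 && q4): α-rule — add T q4, T q4.
    T ((q2 || !q1) || q1): β-rule — branch into T (q2 || !q1)  //  T q1.
      branch 1.1 (add T (q2 || !q1)):
        T ((!q3 && !q2) || q4): β-rule — branch into T (!q3 && !q2)  //  T q4.
          branch 1.1.1 (add T (!q3 && !q2)):
            T (!q3 && !q2): α-rule — add T !q3, T !q2.
            T (q2 || !q1): β-rule — branch into T q2  //  T !q1.
              branch 1.1.1.1 (add T q2):
                × closes — contains both q2 and !q2.
              branch 1.1.1.2 (add T !q1):
                × closes — contains both q1 and !q1.
          branch 1.1.2 (add T q4):
            T (q2 || !q1): β-rule — branch into T q2  //  T !q1.
              branch 1.1.2.1 (add T q2):
                ○ open, literals {q1=1, q2=1, q3=0, q4=1}.
              branch 1.1.2.2 (add T !q1):
                × closes — contains both q1 and !q1.
      branch 1.2 (add T q1):
        T ((!q3 && !q2) || q4): β-rule — branch into T (!q3 && !q2)  //  T q4.
          branch 1.2.1 (add T (!q3 && !q2)):
            T (!q3 && !q2): α-rule — add T !q3, T !q2.
            ○ open, literals {q1=1, q2=0, q3=0, q4=1}.
          branch 1.2.2 (add T q4):
            ○ open, literals {q1=1, q3=0, q4=1}.
  branch 2 (add F ((q4 && q4) && q1), F ((!q3 && !q2) || q4)):
    F ((!q3 && !q2) || q4): α-rule — add F (!q3 && !q2), F q4.
    T ((q2 || !q1) || q1): β-rule — branch into T (q2 || !q1)  //  T q1.
      branch 2.1 (add T (q2 || !q1)):
        F ((q4 && q4) && q1): β-rule — branch into F (q4 && q4)  //  F q1.
          branch 2.1.1 (add F (q4 && q4)):
            F (!q3 && !q2): β-rule — branch into F !q3  //  F !q2.
              branch 2.1.1.1 (add F !q3):
                × closes — contains both q3 and !q3.
              branch 2.1.1.2 (add F !q2):
                T (q2 || !q1): β-rule — branch into T q2  //  T !q1.
                  branch 2.1.1.2.1 (add T q2):
                    F (q4 && q4): β-rule — branch into F q4  //  F q4.
                      branch 2.1.1.2.1.1 (add F q4):
                        ○ open, literals {q2=1, q3=0, q4=0}.
                      branch 2.1.1.2.1.2 (add F q4):
                        ○ open, literals {q2=1, q3=0, q4=0}.
                  branch 2.1.1.2.2 (add T !q1):
                    F (q4 && q4): β-rule — branch into F q4  //  F q4.
                      branch 2.1.1.2.2.1 (add F q4):
                        ○ open, literals {q1=0, q2=1, q3=0, q4=0}.
                      branch 2.1.1.2.2.2 (add F q4):
                        ○ open, literals {q1=0, q2=1, q3=0, q4=0}.
          branch 2.1.2 (add F q1):
            F (!q3 && !q2): β-rule — branch into F !q3  //  F !q2.
              branch 2.1.2.1 (add F !q3):
                × closes — contains both q3 and !q3.
              branch 2.1.2.2 (add F !q2):
                T (q2 || !q1): β-rule — branch into T q2  //  T !q1.
                  branch 2.1.2.2.1 (add T q2):
                    ○ open, literals {q1=0, q2=1, q3=0, q4=0}.
                  branch 2.1.2.2.2 (add T !q1):
                    ○ open, literals {q1=0, q2=1, q3=0, q4=0}.
      branch 2.2 (add T q1):
        F ((q4 && q4) && q1): β-rule — branch into F (q4 && q4)  //  F q1.
          branch 2.2.1 (add F (q4 && q4)):
            F (!q3 && !q2): β-rule — branch into F !q3  //  F !q2.
              branch 2.2.1.1 (add F !q3):
                × closes — contains both q3 and !q3.
              branch 2.2.1.2 (add F !q2):
                F (q4 && q4): β-rule — branch into F q4  //  F q4.
                  branch 2.2.1.2.1 (add F q4):
                    ○ open, literals {q1=1, q2=1, q3=0, q4=0}.
                  branch 2.2.1.2.2 (add F q4):
                    ○ open, literals {q1=1, q2=1, q3=0, q4=0}.
          branch 2.2.2 (add F q1):
            × closes — contains both q1 and !q1.
7 branches closed, 11 open.
Each open branch fixes some atoms; the unmentioned ones are free. Counting distinct full assignments: branch {q1=1, q2=1, q3=0, q4=1} (none free) contributes 1 new; branch {q1=1, q2=0, q3=0, q4=1} (none free) contributes 1 new; branch {q1=1, q3=0, q4=1} (q2) contributes 0 new; branch {q2=1, q3=0, q4=0} (q1) contributes 2 new; branch {q2=1, q3=0, q4=0} (q1) contributes 0 new; branch {q1=0, q2=1, q3=0, q4=0} (none free) contributes 0 new; branch {q1=0, q2=1, q3=0, q4=0} (none free) contributes 0 new; branch {q1=0, q2=1, q3=0, q4=0} (none free) contributes 0 new; branch {q1=0, q2=1, q3=0, q4=0} (none free) contributes 0 new; branch {q1=1, q2=1, q3=0, q4=0} (none free) contributes 0 new; branch {q1=1, q2=1, q3=0, q4=0} (none free) contributes 0 new. Total: 4.

4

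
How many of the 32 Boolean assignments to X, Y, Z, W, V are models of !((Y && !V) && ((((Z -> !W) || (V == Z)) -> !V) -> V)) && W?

16

Initial set: {(!((Y && !V) && ((((Z -> !W) || (V == Z)) -> !V) -> V)) && W)}.
(!((Y && !V) && ((((Z -> !W) || (V == Z)) -> !V) -> V)) && W): α-rule — add !((Y && !V) && ((((Z -> !W) || (V == Z)) -> !V) -> V)), W.
!((Y && !V) && ((((Z -> !W) || (V == Z)) -> !V) -> V)): β-rule — branch into !(Y && !V)  //  !((((Z -> !W) || (V == Z)) -> !V) -> V).
  branch 1 (add !(Y && !V)):
    !(Y && !V): β-rule — branch into !Y  //  !!V.
      branch 1.1 (add !Y):
        ○ open, literals {W=T, Y=F}.
      branch 1.2 (add !!V):
        ○ open, literals {V=T, W=T}.
  branch 2 (add !((((Z -> !W) || (V == Z)) -> !V) -> V)):
    !((((Z -> !W) || (V == Z)) -> !V) -> V): α-rule — add (((Z -> !W) || (V == Z)) -> !V), !V.
    (((Z -> !W) || (V == Z)) -> !V): β-rule — branch into !((Z -> !W) || (V == Z))  //  !V.
      branch 2.1 (add !((Z -> !W) || (V == Z))):
        !((Z -> !W) || (V == Z)): α-rule — add !(Z -> !W), !(V == Z).
        !(Z -> !W): α-rule — add Z, !!W.
        !(V == Z): β-rule — branch into V, !Z  //  !V, Z.
          branch 2.1.1 (add V, !Z):
            × closes — contains both V and !V.
          branch 2.1.2 (add !V, Z):
            ○ open, literals {V=F, W=T, Z=T}.
      branch 2.2 (add !V):
        ○ open, literals {V=F, W=T}.
1 branch closed, 4 open.
Each open branch fixes some atoms; the unmentioned ones are free. Counting distinct full assignments: branch {W=T, Y=F} (X, Z, V) contributes 8 new; branch {V=T, W=T} (X, Y, Z) contributes 4 new; branch {V=F, W=T, Z=T} (X, Y) contributes 2 new; branch {V=F, W=T} (X, Y, Z) contributes 2 new. Total: 16.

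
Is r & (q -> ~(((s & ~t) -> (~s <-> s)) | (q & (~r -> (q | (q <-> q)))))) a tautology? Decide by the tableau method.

Assume the negation and expand:
Initial set: {~(r & (q -> ~(((s & ~t) -> (~s <-> s)) | (q & (~r -> (q | (q <-> q)))))))}.
~(r & (q -> ~(((s & ~t) -> (~s <-> s)) | (q & (~r -> (q | (q <-> q))))))): β-rule — branch into ~r  //  ~(q -> ~(((s & ~t) -> (~s <-> s)) | (q & (~r -> (q | (q <-> q)))))).
  branch 1 (add ~r):
    ○ open, literals {r=0}.
  branch 2 (add ~(q -> ~(((s & ~t) -> (~s <-> s)) | (q & (~r -> (q | (q <-> q))))))):
    ~(q -> ~(((s & ~t) -> (~s <-> s)) | (q & (~r -> (q | (q <-> q)))))): α-rule — add q, ~~(((s & ~t) -> (~s <-> s)) | (q & (~r -> (q | (q <-> q))))).
    ~~(((s & ~t) -> (~s <-> s)) | (q & (~r -> (q | (q <-> q))))): β-rule — branch into ((s & ~t) -> (~s <-> s))  //  (q & (~r -> (q | (q <-> q)))).
      branch 2.1 (add ((s & ~t) -> (~s <-> s))):
        ((s & ~t) -> (~s <-> s)): β-rule — branch into ~(s & ~t)  //  (~s <-> s).
          branch 2.1.1 (add ~(s & ~t)):
            ~(s & ~t): β-rule — branch into ~s  //  ~~t.
              branch 2.1.1.1 (add ~s):
                ○ open, literals {q=1, s=0}.
              branch 2.1.1.2 (add ~~t):
                ○ open, literals {q=1, t=1}.
          branch 2.1.2 (add (~s <-> s)):
            (~s <-> s): β-rule — branch into ~s, s  //  ~~s, ~s.
              branch 2.1.2.1 (add ~s, s):
                × closes — contains both s and ~s.
              branch 2.1.2.2 (add ~~s, ~s):
                × closes — contains both s and ~s.
      branch 2.2 (add (q & (~r -> (q | (q <-> q))))):
        (q & (~r -> (q | (q <-> q)))): α-rule — add q, (~r -> (q | (q <-> q))).
        (~r -> (q | (q <-> q))): β-rule — branch into ~~r  //  (q | (q <-> q)).
          branch 2.2.1 (add ~~r):
            ○ open, literals {q=1, r=1}.
          branch 2.2.2 (add (q | (q <-> q))):
            (q | (q <-> q)): β-rule — branch into q  //  (q <-> q).
              branch 2.2.2.1 (add q):
                ○ open, literals {q=1}.
              branch 2.2.2.2 (add (q <-> q)):
                (q <-> q): β-rule — branch into q, q  //  ~q, ~q.
                  branch 2.2.2.2.1 (add q, q):
                    ○ open, literals {q=1}.
                  branch 2.2.2.2.2 (add ~q, ~q):
                    × closes — contains both q and ~q.
3 branches closed, 6 open.
An open branch gives a countermodel: r=0 (unmentioned atoms arbitrary); under it the original formula is false.

Not valid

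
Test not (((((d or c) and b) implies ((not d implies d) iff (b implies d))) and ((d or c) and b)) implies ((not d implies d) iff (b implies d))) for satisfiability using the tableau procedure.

Unsatisfiable

Initial set: {not (((((d or c) and b) implies ((not d implies d) iff (b implies d))) and ((d or c) and b)) implies ((not d implies d) iff (b implies d)))}.
not (((((d or c) and b) implies ((not d implies d) iff (b implies d))) and ((d or c) and b)) implies ((not d implies d) iff (b implies d))): α-rule — add ((((d or c) and b) implies ((not d implies d) iff (b implies d))) and ((d or c) and b)), not ((not d implies d) iff (b implies d)).
((((d or c) and b) implies ((not d implies d) iff (b implies d))) and ((d or c) and b)): α-rule — add (((d or c) and b) implies ((not d implies d) iff (b implies d))), ((d or c) and b).
((d or c) and b): α-rule — add (d or c), b.
not ((not d implies d) iff (b implies d)): β-rule — branch into (not d implies d), not (b implies d)  //  not (not d implies d), (b implies d).
  branch 1 (add (not d implies d), not (b implies d)):
    not (b implies d): α-rule — add b, not d.
    (((d or c) and b) implies ((not d implies d) iff (b implies d))): β-rule — branch into not ((d or c) and b)  //  ((not d implies d) iff (b implies d)).
      branch 1.1 (add not ((d or c) and b)):
        (d or c): β-rule — branch into d  //  c.
          branch 1.1.1 (add d):
            × closes — contains both d and not d.
          branch 1.1.2 (add c):
            (not d implies d): β-rule — branch into not not d  //  d.
              branch 1.1.2.1 (add not not d):
                × closes — contains both d and not d.
              branch 1.1.2.2 (add d):
                × closes — contains both d and not d.
      branch 1.2 (add ((not d implies d) iff (b implies d))):
        (d or c): β-rule — branch into d  //  c.
          branch 1.2.1 (add d):
            × closes — contains both d and not d.
          branch 1.2.2 (add c):
            (not d implies d): β-rule — branch into not not d  //  d.
              branch 1.2.2.1 (add not not d):
                × closes — contains both d and not d.
              branch 1.2.2.2 (add d):
                × closes — contains both d and not d.
  branch 2 (add not (not d implies d), (b implies d)):
    not (not d implies d): α-rule — add not d, not d.
    (((d or c) and b) implies ((not d implies d) iff (b implies d))): β-rule — branch into not ((d or c) and b)  //  ((not d implies d) iff (b implies d)).
      branch 2.1 (add not ((d or c) and b)):
        (d or c): β-rule — branch into d  //  c.
          branch 2.1.1 (add d):
            × closes — contains both d and not d.
          branch 2.1.2 (add c):
            (b implies d): β-rule — branch into not b  //  d.
              branch 2.1.2.1 (add not b):
                × closes — contains both b and not b.
              branch 2.1.2.2 (add d):
                × closes — contains both d and not d.
      branch 2.2 (add ((not d implies d) iff (b implies d))):
        (d or c): β-rule — branch into d  //  c.
          branch 2.2.1 (add d):
            × closes — contains both d and not d.
          branch 2.2.2 (add c):
            (b implies d): β-rule — branch into not b  //  d.
              branch 2.2.2.1 (add not b):
                × closes — contains both b and not b.
              branch 2.2.2.2 (add d):
                × closes — contains both d and not d.
All 12 branches close.
Every branch closed; the formula is unsatisfiable.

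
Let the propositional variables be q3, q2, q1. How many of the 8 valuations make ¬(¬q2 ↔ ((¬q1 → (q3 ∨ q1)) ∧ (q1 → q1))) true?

4

Initial set: {¬(¬q2 ↔ ((¬q1 → (q3 ∨ q1)) ∧ (q1 → q1)))}.
¬(¬q2 ↔ ((¬q1 → (q3 ∨ q1)) ∧ (q1 → q1))): β-rule — branch into ¬q2, ¬((¬q1 → (q3 ∨ q1)) ∧ (q1 → q1))  //  ¬¬q2, ((¬q1 → (q3 ∨ q1)) ∧ (q1 → q1)).
  branch 1 (add ¬q2, ¬((¬q1 → (q3 ∨ q1)) ∧ (q1 → q1))):
    ¬((¬q1 → (q3 ∨ q1)) ∧ (q1 → q1)): β-rule — branch into ¬(¬q1 → (q3 ∨ q1))  //  ¬(q1 → q1).
      branch 1.1 (add ¬(¬q1 → (q3 ∨ q1))):
        ¬(¬q1 → (q3 ∨ q1)): α-rule — add ¬q1, ¬(q3 ∨ q1).
        ¬(q3 ∨ q1): α-rule — add ¬q3, ¬q1.
        ○ open, literals {q1=0, q2=0, q3=0}.
      branch 1.2 (add ¬(q1 → q1)):
        ¬(q1 → q1): α-rule — add q1, ¬q1.
        × closes — contains both q1 and ¬q1.
  branch 2 (add ¬¬q2, ((¬q1 → (q3 ∨ q1)) ∧ (q1 → q1))):
    ((¬q1 → (q3 ∨ q1)) ∧ (q1 → q1)): α-rule — add (¬q1 → (q3 ∨ q1)), (q1 → q1).
    (¬q1 → (q3 ∨ q1)): β-rule — branch into ¬¬q1  //  (q3 ∨ q1).
      branch 2.1 (add ¬¬q1):
        (q1 → q1): β-rule — branch into ¬q1  //  q1.
          branch 2.1.1 (add ¬q1):
            × closes — contains both q1 and ¬q1.
          branch 2.1.2 (add q1):
            ○ open, literals {q1=1, q2=1}.
      branch 2.2 (add (q3 ∨ q1)):
        (q1 → q1): β-rule — branch into ¬q1  //  q1.
          branch 2.2.1 (add ¬q1):
            (q3 ∨ q1): β-rule — branch into q3  //  q1.
              branch 2.2.1.1 (add q3):
                ○ open, literals {q1=0, q2=1, q3=1}.
              branch 2.2.1.2 (add q1):
                × closes — contains both q1 and ¬q1.
          branch 2.2.2 (add q1):
            (q3 ∨ q1): β-rule — branch into q3  //  q1.
              branch 2.2.2.1 (add q3):
                ○ open, literals {q1=1, q2=1, q3=1}.
              branch 2.2.2.2 (add q1):
                ○ open, literals {q1=1, q2=1}.
3 branches closed, 5 open.
Each open branch fixes some atoms; the unmentioned ones are free. Counting distinct full assignments: branch {q1=0, q2=0, q3=0} (none free) contributes 1 new; branch {q1=1, q2=1} (q3) contributes 2 new; branch {q1=0, q2=1, q3=1} (none free) contributes 1 new; branch {q1=1, q2=1, q3=1} (none free) contributes 0 new; branch {q1=1, q2=1} (q3) contributes 0 new. Total: 4.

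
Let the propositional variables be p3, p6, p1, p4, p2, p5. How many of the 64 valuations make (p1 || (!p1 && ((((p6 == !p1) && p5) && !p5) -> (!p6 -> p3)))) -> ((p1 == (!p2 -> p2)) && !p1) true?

Initial set: {((p1 || (!p1 && ((((p6 == !p1) && p5) && !p5) -> (!p6 -> p3)))) -> ((p1 == (!p2 -> p2)) && !p1))}.
((p1 || (!p1 && ((((p6 == !p1) && p5) && !p5) -> (!p6 -> p3)))) -> ((p1 == (!p2 -> p2)) && !p1)): β-rule — branch into !(p1 || (!p1 && ((((p6 == !p1) && p5) && !p5) -> (!p6 -> p3))))  //  ((p1 == (!p2 -> p2)) && !p1).
  branch 1 (add !(p1 || (!p1 && ((((p6 == !p1) && p5) && !p5) -> (!p6 -> p3))))):
    !(p1 || (!p1 && ((((p6 == !p1) && p5) && !p5) -> (!p6 -> p3)))): α-rule — add !p1, !(!p1 && ((((p6 == !p1) && p5) && !p5) -> (!p6 -> p3))).
    !(!p1 && ((((p6 == !p1) && p5) && !p5) -> (!p6 -> p3))): β-rule — branch into !!p1  //  !((((p6 == !p1) && p5) && !p5) -> (!p6 -> p3)).
      branch 1.1 (add !!p1):
        × closes — contains both p1 and !p1.
      branch 1.2 (add !((((p6 == !p1) && p5) && !p5) -> (!p6 -> p3))):
        !((((p6 == !p1) && p5) && !p5) -> (!p6 -> p3)): α-rule — add (((p6 == !p1) && p5) && !p5), !(!p6 -> p3).
        (((p6 == !p1) && p5) && !p5): α-rule — add ((p6 == !p1) && p5), !p5.
        !(!p6 -> p3): α-rule — add !p6, !p3.
        ((p6 == !p1) && p5): α-rule — add (p6 == !p1), p5.
        × closes — contains both p5 and !p5.
  branch 2 (add ((p1 == (!p2 -> p2)) && !p1)):
    ((p1 == (!p2 -> p2)) && !p1): α-rule — add (p1 == (!p2 -> p2)), !p1.
    (p1 == (!p2 -> p2)): β-rule — branch into p1, (!p2 -> p2)  //  !p1, !(!p2 -> p2).
      branch 2.1 (add p1, (!p2 -> p2)):
        × closes — contains both p1 and !p1.
      branch 2.2 (add !p1, !(!p2 -> p2)):
        !(!p2 -> p2): α-rule — add !p2, !p2.
        ○ open, literals {p1=0, p2=0}.
3 branches closed, 1 open.
Each open branch fixes some atoms; the unmentioned ones are free. Counting distinct full assignments: branch {p1=0, p2=0} (p3, p6, p4, p5) contributes 16 new. Total: 16.

16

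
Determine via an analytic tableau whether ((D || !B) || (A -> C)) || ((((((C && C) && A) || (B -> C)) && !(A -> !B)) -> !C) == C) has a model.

Satisfiable

Initial set: {(((D || !B) || (A -> C)) || ((((((C && C) && A) || (B -> C)) && !(A -> !B)) -> !C) == C))}.
(((D || !B) || (A -> C)) || ((((((C && C) && A) || (B -> C)) && !(A -> !B)) -> !C) == C)): β-rule — branch into ((D || !B) || (A -> C))  //  ((((((C && C) && A) || (B -> C)) && !(A -> !B)) -> !C) == C).
  branch 1 (add ((D || !B) || (A -> C))):
    ((D || !B) || (A -> C)): β-rule — branch into (D || !B)  //  (A -> C).
      branch 1.1 (add (D || !B)):
        (D || !B): β-rule — branch into D  //  !B.
          branch 1.1.1 (add D):
            ○ open, literals {D=true}.
          branch 1.1.2 (add !B):
            ○ open, literals {B=false}.
      branch 1.2 (add (A -> C)):
        (A -> C): β-rule — branch into !A  //  C.
          branch 1.2.1 (add !A):
            ○ open, literals {A=false}.
          branch 1.2.2 (add C):
            ○ open, literals {C=true}.
  branch 2 (add ((((((C && C) && A) || (B -> C)) && !(A -> !B)) -> !C) == C)):
    ((((((C && C) && A) || (B -> C)) && !(A -> !B)) -> !C) == C): β-rule — branch into (((((C && C) && A) || (B -> C)) && !(A -> !B)) -> !C), C  //  !(((((C && C) && A) || (B -> C)) && !(A -> !B)) -> !C), !C.
      branch 2.1 (add (((((C && C) && A) || (B -> C)) && !(A -> !B)) -> !C), C):
        (((((C && C) && A) || (B -> C)) && !(A -> !B)) -> !C): β-rule — branch into !((((C && C) && A) || (B -> C)) && !(A -> !B))  //  !C.
          branch 2.1.1 (add !((((C && C) && A) || (B -> C)) && !(A -> !B))):
            !((((C && C) && A) || (B -> C)) && !(A -> !B)): β-rule — branch into !(((C && C) && A) || (B -> C))  //  !!(A -> !B).
              branch 2.1.1.1 (add !(((C && C) && A) || (B -> C))):
                !(((C && C) && A) || (B -> C)): α-rule — add !((C && C) && A), !(B -> C).
                !(B -> C): α-rule — add B, !C.
                × closes — contains both C and !C.
              branch 2.1.1.2 (add !!(A -> !B)):
                !!(A -> !B): β-rule — branch into !A  //  !B.
                  branch 2.1.1.2.1 (add !A):
                    ○ open, literals {A=false, C=true}.
                  branch 2.1.1.2.2 (add !B):
                    ○ open, literals {B=false, C=true}.
          branch 2.1.2 (add !C):
            × closes — contains both C and !C.
      branch 2.2 (add !(((((C && C) && A) || (B -> C)) && !(A -> !B)) -> !C), !C):
        !(((((C && C) && A) || (B -> C)) && !(A -> !B)) -> !C): α-rule — add ((((C && C) && A) || (B -> C)) && !(A -> !B)), !!C.
        × closes — contains both C and !C.
3 branches closed, 6 open.
An open branch gives a satisfying assignment: D=true.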